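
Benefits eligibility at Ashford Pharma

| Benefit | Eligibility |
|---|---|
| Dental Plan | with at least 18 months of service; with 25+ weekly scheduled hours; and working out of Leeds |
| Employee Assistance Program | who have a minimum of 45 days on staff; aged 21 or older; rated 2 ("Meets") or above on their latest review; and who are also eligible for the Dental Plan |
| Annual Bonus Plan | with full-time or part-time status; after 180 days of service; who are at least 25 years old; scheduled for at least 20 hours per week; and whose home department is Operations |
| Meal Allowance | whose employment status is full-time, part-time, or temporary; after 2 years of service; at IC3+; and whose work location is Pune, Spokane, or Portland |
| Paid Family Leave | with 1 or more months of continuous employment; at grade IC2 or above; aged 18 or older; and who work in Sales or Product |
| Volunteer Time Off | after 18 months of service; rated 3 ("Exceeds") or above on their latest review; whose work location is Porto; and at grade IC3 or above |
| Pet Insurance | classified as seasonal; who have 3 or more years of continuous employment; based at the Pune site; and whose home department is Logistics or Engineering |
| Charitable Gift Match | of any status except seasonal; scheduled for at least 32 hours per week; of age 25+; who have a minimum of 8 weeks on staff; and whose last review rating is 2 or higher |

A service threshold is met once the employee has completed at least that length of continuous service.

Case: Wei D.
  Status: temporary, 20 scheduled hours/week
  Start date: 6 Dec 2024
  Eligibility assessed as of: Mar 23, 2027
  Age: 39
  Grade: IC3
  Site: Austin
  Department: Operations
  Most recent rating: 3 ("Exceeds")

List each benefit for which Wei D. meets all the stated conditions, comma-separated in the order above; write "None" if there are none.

None

Service from 6 Dec 2024 to Mar 23, 2027: 837 days.
Dental Plan — service 837 days ≥ 18 months (≈540 days) ✓; 20 hrs/wk < 25 ✗ → not eligible.
Employee Assistance Program — service 837 days ≥ 45 days ✓; age 39 ≥ 21 ✓; rating 3 ≥ 2 ✓; not eligible for Dental Plan ✗ → not eligible.
Annual Bonus Plan — status temporary ✗ (requires full-time or part-time) → not eligible.
Meal Allowance — status temporary ✓; service 837 days ≥ 2 years (≈730 days) ✓; grade IC3 ≥ IC3 ✓; site Austin ✗ (not Pune, Spokane, or Portland) → not eligible.
Paid Family Leave — service 837 days ≥ 1 month (≈30 days) ✓; grade IC3 ≥ IC2 ✓; age 39 ≥ 18 ✓; dept Operations ✗ → not eligible.
Volunteer Time Off — service 837 days ≥ 18 months (≈540 days) ✓; rating 3 ≥ 3 ✓; site Austin ✗ (not Porto) → not eligible.
Pet Insurance — status temporary ✗ (requires seasonal) → not eligible.
Charitable Gift Match — status temporary ✓ (not excluded); 20 hrs/wk < 32 ✗ → not eligible.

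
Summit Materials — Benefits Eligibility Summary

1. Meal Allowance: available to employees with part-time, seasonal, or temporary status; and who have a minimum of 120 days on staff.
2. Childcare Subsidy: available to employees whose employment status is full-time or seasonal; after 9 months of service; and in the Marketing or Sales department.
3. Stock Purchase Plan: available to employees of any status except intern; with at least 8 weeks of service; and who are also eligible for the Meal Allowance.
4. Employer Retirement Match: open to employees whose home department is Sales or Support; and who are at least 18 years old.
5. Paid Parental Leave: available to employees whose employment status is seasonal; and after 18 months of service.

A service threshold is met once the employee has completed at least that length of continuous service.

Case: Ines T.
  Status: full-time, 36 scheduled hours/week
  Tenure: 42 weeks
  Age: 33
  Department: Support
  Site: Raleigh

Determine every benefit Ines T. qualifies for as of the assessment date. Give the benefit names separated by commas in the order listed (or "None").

Employer Retirement Match

Meal Allowance — status full-time ✗ (requires part-time, seasonal, or temporary) → not eligible.
Childcare Subsidy — status full-time ✓; service 42 weeks ≥ 9 months (≈270 days) ✓; dept Support ✗ → not eligible.
Stock Purchase Plan — status full-time ✓ (not excluded); service 42 weeks ≥ 8 weeks ✓; not eligible for Meal Allowance ✗ → not eligible.
Employer Retirement Match — dept Support ✓; age 33 ≥ 18 ✓ → eligible.
Paid Parental Leave — status full-time ✗ (requires seasonal) → not eligible.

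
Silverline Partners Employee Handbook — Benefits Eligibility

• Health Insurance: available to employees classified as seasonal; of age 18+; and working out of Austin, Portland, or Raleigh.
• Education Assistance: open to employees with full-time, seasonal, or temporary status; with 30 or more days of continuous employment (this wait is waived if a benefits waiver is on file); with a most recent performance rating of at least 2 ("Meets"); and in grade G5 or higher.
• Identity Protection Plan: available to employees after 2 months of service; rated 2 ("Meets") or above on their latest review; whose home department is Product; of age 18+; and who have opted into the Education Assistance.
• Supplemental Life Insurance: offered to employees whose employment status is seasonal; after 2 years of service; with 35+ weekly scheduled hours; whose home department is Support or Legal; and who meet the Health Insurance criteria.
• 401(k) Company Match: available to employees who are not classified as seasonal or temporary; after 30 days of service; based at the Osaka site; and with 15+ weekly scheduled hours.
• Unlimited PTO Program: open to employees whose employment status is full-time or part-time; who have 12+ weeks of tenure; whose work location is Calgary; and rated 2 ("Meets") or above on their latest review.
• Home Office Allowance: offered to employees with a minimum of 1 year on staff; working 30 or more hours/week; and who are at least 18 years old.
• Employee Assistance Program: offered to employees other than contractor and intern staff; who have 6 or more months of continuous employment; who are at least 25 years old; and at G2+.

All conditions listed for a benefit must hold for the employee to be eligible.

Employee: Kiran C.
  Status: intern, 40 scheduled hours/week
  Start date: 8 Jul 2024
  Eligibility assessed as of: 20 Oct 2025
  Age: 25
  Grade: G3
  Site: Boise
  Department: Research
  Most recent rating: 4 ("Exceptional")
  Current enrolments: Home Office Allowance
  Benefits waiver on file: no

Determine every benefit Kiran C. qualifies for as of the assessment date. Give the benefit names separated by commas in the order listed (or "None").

Service from 8 Jul 2024 to 20 Oct 2025: 469 days.
Health Insurance — status intern ✗ (requires seasonal) → not eligible.
Education Assistance — status intern ✗ (requires full-time, seasonal, or temporary) → not eligible.
Identity Protection Plan — service 469 days ≥ 2 months (≈60 days) ✓; rating 4 ≥ 2 ✓; dept Research ✗ → not eligible.
Supplemental Life Insurance — status intern ✗ (requires seasonal) → not eligible.
401(k) Company Match — status intern ✓ (not excluded); service 469 days ≥ 30 days ✓; site Boise ✗ (not Osaka) → not eligible.
Unlimited PTO Program — status intern ✗ (requires full-time or part-time) → not eligible.
Home Office Allowance — service 469 days ≥ 1 year (≈365 days) ✓; 40 hrs/wk ≥ 30 ✓; age 25 ≥ 18 ✓ → eligible.
Employee Assistance Program — status intern ✗ (excluded) → not eligible.

Home Office Allowance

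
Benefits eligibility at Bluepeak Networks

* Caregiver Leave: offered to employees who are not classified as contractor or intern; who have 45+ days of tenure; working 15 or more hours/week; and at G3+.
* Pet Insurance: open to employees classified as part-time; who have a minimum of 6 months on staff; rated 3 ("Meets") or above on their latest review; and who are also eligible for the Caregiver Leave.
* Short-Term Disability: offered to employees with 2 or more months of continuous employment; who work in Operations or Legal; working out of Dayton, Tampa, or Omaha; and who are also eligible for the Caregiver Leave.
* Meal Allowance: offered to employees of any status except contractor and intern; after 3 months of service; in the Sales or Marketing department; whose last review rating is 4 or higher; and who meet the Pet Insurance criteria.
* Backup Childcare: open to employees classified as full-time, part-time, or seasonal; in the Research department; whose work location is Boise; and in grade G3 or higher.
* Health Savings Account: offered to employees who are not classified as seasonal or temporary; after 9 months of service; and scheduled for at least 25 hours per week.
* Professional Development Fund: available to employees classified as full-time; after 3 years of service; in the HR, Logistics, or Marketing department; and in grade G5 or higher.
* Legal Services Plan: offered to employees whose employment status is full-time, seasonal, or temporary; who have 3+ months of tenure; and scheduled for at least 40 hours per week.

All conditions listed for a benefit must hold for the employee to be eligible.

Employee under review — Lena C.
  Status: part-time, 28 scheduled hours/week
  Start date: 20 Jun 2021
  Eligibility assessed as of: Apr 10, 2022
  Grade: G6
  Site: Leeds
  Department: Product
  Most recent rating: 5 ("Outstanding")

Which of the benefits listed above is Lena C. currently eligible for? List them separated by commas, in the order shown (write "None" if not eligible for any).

Service from 20 Jun 2021 to Apr 10, 2022: 294 days.
Caregiver Leave — status part-time ✓ (not excluded); service 294 days ≥ 45 days ✓; 28 hrs/wk ≥ 15 ✓; grade G6 ≥ G3 ✓ → eligible.
Pet Insurance — status part-time ✓; service 294 days ≥ 6 months (≈180 days) ✓; rating 5 ≥ 3 ✓; eligible for Caregiver Leave ✓ → eligible.
Short-Term Disability — service 294 days ≥ 2 months (≈60 days) ✓; dept Product ✗ → not eligible.
Meal Allowance — status part-time ✓ (not excluded); service 294 days ≥ 3 months (≈90 days) ✓; dept Product ✗ → not eligible.
Backup Childcare — status part-time ✓; dept Product ✗ → not eligible.
Health Savings Account — status part-time ✓ (not excluded); service 294 days ≥ 9 months (≈270 days) ✓; 28 hrs/wk ≥ 25 ✓ → eligible.
Professional Development Fund — status part-time ✗ (requires full-time) → not eligible.
Legal Services Plan — status part-time ✗ (requires full-time, seasonal, or temporary) → not eligible.

Caregiver Leave, Pet Insurance, Health Savings Account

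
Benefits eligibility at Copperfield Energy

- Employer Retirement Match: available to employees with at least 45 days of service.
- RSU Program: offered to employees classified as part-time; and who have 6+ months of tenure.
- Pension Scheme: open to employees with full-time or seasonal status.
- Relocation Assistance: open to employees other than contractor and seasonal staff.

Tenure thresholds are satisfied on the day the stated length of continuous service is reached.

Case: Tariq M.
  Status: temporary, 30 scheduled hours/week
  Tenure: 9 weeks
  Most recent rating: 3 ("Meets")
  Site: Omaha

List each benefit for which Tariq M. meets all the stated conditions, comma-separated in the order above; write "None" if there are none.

Employer Retirement Match — service 9 weeks ≥ 45 days ✓ → eligible.
RSU Program — status temporary ✗ (requires part-time) → not eligible.
Pension Scheme — status temporary ✗ (requires full-time or seasonal) → not eligible.
Relocation Assistance — status temporary ✓ (not excluded) → eligible.

Employer Retirement Match, Relocation Assistance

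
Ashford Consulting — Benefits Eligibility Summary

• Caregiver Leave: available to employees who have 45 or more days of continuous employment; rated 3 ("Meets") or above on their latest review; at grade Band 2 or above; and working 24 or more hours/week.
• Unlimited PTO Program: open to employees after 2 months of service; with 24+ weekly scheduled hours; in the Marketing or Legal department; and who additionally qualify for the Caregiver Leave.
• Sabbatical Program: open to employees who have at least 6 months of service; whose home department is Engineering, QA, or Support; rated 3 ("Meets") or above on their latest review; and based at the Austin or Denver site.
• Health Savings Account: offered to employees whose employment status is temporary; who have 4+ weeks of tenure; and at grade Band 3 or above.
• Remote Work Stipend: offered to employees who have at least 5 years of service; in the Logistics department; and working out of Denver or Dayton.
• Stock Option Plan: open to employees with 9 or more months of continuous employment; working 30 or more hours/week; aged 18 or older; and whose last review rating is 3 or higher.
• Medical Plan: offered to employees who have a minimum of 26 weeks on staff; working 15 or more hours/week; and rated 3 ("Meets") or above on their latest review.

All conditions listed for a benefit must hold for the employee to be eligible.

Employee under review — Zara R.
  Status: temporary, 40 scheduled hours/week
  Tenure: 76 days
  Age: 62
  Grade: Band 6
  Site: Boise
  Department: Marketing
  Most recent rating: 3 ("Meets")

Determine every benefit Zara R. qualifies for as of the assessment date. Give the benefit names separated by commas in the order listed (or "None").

Caregiver Leave — service 76 days ≥ 45 days ✓; rating 3 ≥ 3 ✓; grade Band 6 ≥ Band 2 ✓; 40 hrs/wk ≥ 24 ✓ → eligible.
Unlimited PTO Program — service 76 days ≥ 2 months (≈60 days) ✓; 40 hrs/wk ≥ 24 ✓; dept Marketing ✓; eligible for Caregiver Leave ✓ → eligible.
Sabbatical Program — service 76 days < 6 months (≈180 days) ✗ → not eligible.
Health Savings Account — status temporary ✓; service 76 days ≥ 4 weeks (≈28 days) ✓; grade Band 6 ≥ Band 3 ✓ → eligible.
Remote Work Stipend — service 76 days < 5 years (≈1825 days) ✗ → not eligible.
Stock Option Plan — service 76 days < 9 months (≈270 days) ✗ → not eligible.
Medical Plan — service 76 days < 26 weeks (≈182 days) ✗ → not eligible.

Caregiver Leave, Unlimited PTO Program, Health Savings Account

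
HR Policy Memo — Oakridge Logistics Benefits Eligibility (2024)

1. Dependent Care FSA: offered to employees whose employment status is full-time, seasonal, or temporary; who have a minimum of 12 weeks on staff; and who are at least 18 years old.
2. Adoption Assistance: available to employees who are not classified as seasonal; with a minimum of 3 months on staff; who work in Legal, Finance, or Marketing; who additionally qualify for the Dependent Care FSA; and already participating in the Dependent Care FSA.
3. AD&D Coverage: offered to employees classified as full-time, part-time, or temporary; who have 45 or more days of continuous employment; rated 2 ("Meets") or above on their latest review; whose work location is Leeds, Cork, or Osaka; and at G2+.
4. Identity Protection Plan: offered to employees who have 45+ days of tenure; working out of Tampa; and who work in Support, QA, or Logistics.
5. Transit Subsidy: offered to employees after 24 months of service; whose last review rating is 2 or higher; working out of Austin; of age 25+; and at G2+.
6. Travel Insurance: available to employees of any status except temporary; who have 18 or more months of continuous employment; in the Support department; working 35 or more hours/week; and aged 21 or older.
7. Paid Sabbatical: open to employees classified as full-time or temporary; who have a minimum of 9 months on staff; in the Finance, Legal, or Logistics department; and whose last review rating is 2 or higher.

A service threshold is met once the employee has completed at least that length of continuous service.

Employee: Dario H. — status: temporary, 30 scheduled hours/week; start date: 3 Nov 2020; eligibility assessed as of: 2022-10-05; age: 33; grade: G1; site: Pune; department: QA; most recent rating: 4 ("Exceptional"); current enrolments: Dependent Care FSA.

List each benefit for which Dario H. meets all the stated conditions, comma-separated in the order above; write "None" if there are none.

Service from 3 Nov 2020 to 2022-10-05: 701 days.
Dependent Care FSA — status temporary ✓; service 701 days ≥ 12 weeks (≈84 days) ✓; age 33 ≥ 18 ✓ → eligible.
Adoption Assistance — status temporary ✓ (not excluded); service 701 days ≥ 3 months (≈90 days) ✓; dept QA ✗ → not eligible.
AD&D Coverage — status temporary ✓; service 701 days ≥ 45 days ✓; rating 4 ≥ 2 ✓; site Pune ✗ (not Leeds, Cork, or Osaka) → not eligible.
Identity Protection Plan — service 701 days ≥ 45 days ✓; site Pune ✗ (not Tampa) → not eligible.
Transit Subsidy — service 701 days < 24 months (≈720 days) ✗ → not eligible.
Travel Insurance — status temporary ✗ (excluded) → not eligible.
Paid Sabbatical — status temporary ✓; service 701 days ≥ 9 months (≈270 days) ✓; dept QA ✗ → not eligible.

Dependent Care FSA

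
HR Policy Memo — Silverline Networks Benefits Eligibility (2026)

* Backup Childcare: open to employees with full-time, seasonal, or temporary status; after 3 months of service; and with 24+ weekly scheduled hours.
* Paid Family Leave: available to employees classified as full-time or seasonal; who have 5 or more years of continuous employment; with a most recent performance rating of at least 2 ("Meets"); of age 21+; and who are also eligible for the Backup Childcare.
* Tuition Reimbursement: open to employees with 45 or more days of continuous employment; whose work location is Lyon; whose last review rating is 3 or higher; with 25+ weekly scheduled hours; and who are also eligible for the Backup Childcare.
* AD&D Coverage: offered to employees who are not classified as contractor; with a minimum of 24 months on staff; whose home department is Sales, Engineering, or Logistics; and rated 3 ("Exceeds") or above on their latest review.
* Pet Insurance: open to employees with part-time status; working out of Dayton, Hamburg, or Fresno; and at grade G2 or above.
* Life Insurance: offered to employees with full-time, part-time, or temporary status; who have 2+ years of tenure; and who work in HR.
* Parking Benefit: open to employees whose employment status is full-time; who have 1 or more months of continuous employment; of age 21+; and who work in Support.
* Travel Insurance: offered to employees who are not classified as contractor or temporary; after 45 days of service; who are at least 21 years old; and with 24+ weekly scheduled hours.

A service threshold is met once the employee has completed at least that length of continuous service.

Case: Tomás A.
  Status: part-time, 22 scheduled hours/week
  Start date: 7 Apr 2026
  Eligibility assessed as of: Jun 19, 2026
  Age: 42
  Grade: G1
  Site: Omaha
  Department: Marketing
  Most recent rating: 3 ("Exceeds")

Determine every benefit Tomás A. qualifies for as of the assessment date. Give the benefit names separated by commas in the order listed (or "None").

None

Service from 7 Apr 2026 to Jun 19, 2026: 73 days.
Backup Childcare — status part-time ✗ (requires full-time, seasonal, or temporary) → not eligible.
Paid Family Leave — status part-time ✗ (requires full-time or seasonal) → not eligible.
Tuition Reimbursement — service 73 days ≥ 45 days ✓; site Omaha ✗ (not Lyon) → not eligible.
AD&D Coverage — status part-time ✓ (not excluded); service 73 days < 24 months (≈720 days) ✗ → not eligible.
Pet Insurance — status part-time ✓; site Omaha ✗ (not Dayton, Hamburg, or Fresno) → not eligible.
Life Insurance — status part-time ✓; service 73 days < 2 years (≈730 days) ✗ → not eligible.
Parking Benefit — status part-time ✗ (requires full-time) → not eligible.
Travel Insurance — status part-time ✓ (not excluded); service 73 days ≥ 45 days ✓; age 42 ≥ 21 ✓; 22 hrs/wk < 24 ✗ → not eligible.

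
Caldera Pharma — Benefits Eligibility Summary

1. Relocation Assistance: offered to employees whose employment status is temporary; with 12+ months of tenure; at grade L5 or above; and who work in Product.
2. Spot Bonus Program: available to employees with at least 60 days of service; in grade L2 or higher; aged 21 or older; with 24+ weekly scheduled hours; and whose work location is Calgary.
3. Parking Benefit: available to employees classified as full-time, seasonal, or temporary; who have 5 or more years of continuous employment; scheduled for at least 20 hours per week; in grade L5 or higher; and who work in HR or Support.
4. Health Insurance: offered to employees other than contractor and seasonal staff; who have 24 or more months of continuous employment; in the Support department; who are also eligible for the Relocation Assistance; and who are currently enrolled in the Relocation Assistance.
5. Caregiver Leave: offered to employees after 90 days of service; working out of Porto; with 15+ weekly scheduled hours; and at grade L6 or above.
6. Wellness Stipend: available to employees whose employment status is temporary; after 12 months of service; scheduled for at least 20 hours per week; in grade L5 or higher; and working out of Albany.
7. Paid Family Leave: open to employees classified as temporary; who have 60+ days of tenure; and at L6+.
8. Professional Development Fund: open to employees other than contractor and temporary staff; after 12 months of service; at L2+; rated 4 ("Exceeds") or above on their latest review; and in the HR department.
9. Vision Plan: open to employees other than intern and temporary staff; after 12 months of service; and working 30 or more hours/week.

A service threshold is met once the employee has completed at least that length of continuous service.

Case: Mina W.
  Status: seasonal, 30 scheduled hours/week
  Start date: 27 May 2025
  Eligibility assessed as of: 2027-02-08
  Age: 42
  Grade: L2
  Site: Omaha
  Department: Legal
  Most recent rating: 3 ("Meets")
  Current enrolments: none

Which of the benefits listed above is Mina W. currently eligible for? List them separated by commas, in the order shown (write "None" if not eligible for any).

Service from 27 May 2025 to 2027-02-08: 622 days.
Relocation Assistance — status seasonal ✗ (requires temporary) → not eligible.
Spot Bonus Program — service 622 days ≥ 60 days ✓; grade L2 ≥ L2 ✓; age 42 ≥ 21 ✓; 30 hrs/wk ≥ 24 ✓; site Omaha ✗ (not Calgary) → not eligible.
Parking Benefit — status seasonal ✓; service 622 days < 5 years (≈1825 days) ✗ → not eligible.
Health Insurance — status seasonal ✗ (excluded) → not eligible.
Caregiver Leave — service 622 days ≥ 90 days ✓; site Omaha ✗ (not Porto) → not eligible.
Wellness Stipend — status seasonal ✗ (requires temporary) → not eligible.
Paid Family Leave — status seasonal ✗ (requires temporary) → not eligible.
Professional Development Fund — status seasonal ✓ (not excluded); service 622 days ≥ 12 months (≈360 days) ✓; grade L2 ≥ L2 ✓; rating 3 < 4 ✗ → not eligible.
Vision Plan — status seasonal ✓ (not excluded); service 622 days ≥ 12 months (≈360 days) ✓; 30 hrs/wk ≥ 30 ✓ → eligible.

Vision Plan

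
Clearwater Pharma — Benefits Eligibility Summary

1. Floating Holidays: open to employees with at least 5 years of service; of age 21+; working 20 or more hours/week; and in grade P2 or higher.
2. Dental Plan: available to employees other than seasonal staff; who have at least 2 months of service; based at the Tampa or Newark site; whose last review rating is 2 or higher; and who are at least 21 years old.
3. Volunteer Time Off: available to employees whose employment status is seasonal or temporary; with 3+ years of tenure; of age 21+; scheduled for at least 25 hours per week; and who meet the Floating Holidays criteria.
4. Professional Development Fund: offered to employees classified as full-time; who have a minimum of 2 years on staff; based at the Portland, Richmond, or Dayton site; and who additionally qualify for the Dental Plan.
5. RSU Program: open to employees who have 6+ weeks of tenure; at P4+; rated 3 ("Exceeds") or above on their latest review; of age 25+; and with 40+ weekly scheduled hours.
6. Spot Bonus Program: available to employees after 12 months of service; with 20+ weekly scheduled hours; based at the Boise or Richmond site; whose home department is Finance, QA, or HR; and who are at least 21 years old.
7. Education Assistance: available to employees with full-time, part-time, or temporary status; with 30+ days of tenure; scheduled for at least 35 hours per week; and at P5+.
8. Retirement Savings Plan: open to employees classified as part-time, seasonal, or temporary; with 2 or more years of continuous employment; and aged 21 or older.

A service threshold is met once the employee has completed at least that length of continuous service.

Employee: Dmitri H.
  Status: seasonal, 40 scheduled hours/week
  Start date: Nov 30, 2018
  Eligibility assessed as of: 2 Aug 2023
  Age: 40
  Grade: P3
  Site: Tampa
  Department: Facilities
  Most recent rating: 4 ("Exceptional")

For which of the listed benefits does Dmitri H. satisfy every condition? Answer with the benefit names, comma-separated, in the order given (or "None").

Retirement Savings Plan

Service from Nov 30, 2018 to 2 Aug 2023: 1706 days.
Floating Holidays — service 1706 days < 5 years (≈1825 days) ✗ → not eligible.
Dental Plan — status seasonal ✗ (excluded) → not eligible.
Volunteer Time Off — status seasonal ✓; service 1706 days ≥ 3 years (≈1095 days) ✓; age 40 ≥ 21 ✓; 40 hrs/wk ≥ 25 ✓; not eligible for Floating Holidays ✗ → not eligible.
Professional Development Fund — status seasonal ✗ (requires full-time) → not eligible.
RSU Program — service 1706 days ≥ 6 weeks (≈42 days) ✓; grade P3 < P4 ✗ → not eligible.
Spot Bonus Program — service 1706 days ≥ 12 months (≈360 days) ✓; 40 hrs/wk ≥ 20 ✓; site Tampa ✗ (not Boise or Richmond) → not eligible.
Education Assistance — status seasonal ✗ (requires full-time, part-time, or temporary) → not eligible.
Retirement Savings Plan — status seasonal ✓; service 1706 days ≥ 2 years (≈730 days) ✓; age 40 ≥ 21 ✓ → eligible.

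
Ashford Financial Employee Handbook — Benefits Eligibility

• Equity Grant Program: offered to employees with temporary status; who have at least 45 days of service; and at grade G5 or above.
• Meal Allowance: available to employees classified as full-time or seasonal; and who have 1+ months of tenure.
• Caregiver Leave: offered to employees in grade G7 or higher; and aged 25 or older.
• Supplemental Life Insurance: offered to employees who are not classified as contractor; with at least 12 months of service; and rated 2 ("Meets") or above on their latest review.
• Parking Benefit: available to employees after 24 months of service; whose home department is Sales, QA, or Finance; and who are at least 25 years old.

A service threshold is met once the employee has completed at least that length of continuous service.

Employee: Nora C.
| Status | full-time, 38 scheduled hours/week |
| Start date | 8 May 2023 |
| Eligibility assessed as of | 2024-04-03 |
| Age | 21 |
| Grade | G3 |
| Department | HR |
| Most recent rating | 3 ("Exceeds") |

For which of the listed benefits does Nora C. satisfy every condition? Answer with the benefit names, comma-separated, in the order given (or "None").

Meal Allowance

Service from 8 May 2023 to 2024-04-03: 331 days.
Equity Grant Program — status full-time ✗ (requires temporary) → not eligible.
Meal Allowance — status full-time ✓; service 331 days ≥ 1 month (≈30 days) ✓ → eligible.
Caregiver Leave — grade G3 < G7 ✗ → not eligible.
Supplemental Life Insurance — status full-time ✓ (not excluded); service 331 days < 12 months (≈360 days) ✗ → not eligible.
Parking Benefit — service 331 days < 24 months (≈720 days) ✗ → not eligible.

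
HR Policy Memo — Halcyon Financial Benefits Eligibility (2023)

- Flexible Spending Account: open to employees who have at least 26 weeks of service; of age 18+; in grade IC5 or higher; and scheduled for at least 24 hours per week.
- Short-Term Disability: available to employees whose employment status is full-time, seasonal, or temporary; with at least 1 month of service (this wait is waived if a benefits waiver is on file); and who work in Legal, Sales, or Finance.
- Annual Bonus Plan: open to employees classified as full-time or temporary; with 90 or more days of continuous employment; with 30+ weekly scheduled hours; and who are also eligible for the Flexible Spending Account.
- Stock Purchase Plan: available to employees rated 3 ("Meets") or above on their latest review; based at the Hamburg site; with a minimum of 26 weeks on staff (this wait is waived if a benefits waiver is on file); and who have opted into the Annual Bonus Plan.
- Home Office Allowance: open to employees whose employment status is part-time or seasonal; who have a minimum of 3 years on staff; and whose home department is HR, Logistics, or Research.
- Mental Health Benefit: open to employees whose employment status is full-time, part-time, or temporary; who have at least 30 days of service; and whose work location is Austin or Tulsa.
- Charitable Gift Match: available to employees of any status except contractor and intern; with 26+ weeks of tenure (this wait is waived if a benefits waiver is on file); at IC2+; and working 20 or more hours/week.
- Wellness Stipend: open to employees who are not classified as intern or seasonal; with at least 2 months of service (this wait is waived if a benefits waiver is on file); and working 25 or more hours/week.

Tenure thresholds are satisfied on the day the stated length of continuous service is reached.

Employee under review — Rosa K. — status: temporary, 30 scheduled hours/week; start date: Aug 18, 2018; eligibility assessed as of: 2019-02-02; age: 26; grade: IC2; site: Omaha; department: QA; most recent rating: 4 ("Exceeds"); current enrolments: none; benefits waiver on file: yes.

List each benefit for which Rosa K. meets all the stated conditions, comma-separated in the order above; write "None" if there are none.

Service from Aug 18, 2018 to 2019-02-02: 168 days.
Flexible Spending Account — service 168 days < 26 weeks (≈182 days) ✗ → not eligible.
Short-Term Disability — status temporary ✓; benefits waiver on file ✓; dept QA ✗ → not eligible.
Annual Bonus Plan — status temporary ✓; service 168 days ≥ 90 days ✓; 30 hrs/wk ≥ 30 ✓; not eligible for Flexible Spending Account ✗ → not eligible.
Stock Purchase Plan — rating 4 ≥ 3 ✓; site Omaha ✗ (not Hamburg) → not eligible.
Home Office Allowance — status temporary ✗ (requires part-time or seasonal) → not eligible.
Mental Health Benefit — status temporary ✓; service 168 days ≥ 30 days ✓; site Omaha ✗ (not Austin or Tulsa) → not eligible.
Charitable Gift Match — status temporary ✓ (not excluded); benefits waiver on file ✓; grade IC2 ≥ IC2 ✓; 30 hrs/wk ≥ 20 ✓ → eligible.
Wellness Stipend — status temporary ✓ (not excluded); benefits waiver on file ✓; 30 hrs/wk ≥ 25 ✓ → eligible.

Charitable Gift Match, Wellness Stipend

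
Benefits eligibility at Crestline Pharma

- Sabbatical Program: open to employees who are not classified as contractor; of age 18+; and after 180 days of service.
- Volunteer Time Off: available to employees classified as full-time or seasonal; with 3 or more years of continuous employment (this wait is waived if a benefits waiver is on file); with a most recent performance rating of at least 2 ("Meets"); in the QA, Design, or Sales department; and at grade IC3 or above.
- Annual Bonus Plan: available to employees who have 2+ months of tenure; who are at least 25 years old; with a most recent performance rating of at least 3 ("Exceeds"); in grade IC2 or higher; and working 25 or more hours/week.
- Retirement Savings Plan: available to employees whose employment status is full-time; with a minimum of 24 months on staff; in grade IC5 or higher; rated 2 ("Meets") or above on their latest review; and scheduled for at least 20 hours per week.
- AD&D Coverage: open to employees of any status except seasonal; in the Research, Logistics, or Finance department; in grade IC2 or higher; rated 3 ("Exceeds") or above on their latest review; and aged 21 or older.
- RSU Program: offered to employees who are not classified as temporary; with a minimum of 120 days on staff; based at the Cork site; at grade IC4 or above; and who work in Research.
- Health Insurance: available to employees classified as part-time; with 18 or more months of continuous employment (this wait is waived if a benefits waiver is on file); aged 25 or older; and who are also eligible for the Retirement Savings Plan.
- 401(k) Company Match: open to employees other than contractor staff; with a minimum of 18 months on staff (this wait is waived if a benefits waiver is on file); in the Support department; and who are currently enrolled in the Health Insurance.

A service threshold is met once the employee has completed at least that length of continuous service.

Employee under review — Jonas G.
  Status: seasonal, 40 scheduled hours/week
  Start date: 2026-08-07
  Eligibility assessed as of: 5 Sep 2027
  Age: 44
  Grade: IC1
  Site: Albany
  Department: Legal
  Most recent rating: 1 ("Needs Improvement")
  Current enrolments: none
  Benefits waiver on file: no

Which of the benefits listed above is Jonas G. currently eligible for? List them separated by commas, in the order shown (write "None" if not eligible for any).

Sabbatical Program

Service from 2026-08-07 to 5 Sep 2027: 394 days.
Sabbatical Program — status seasonal ✓ (not excluded); age 44 ≥ 18 ✓; service 394 days ≥ 180 days ✓ → eligible.
Volunteer Time Off — status seasonal ✓; no waiver, service 394 days < 3 years (≈1095 days) ✗ → not eligible.
Annual Bonus Plan — service 394 days ≥ 2 months (≈60 days) ✓; age 44 ≥ 25 ✓; rating 1 < 3 ✗ → not eligible.
Retirement Savings Plan — status seasonal ✗ (requires full-time) → not eligible.
AD&D Coverage — status seasonal ✗ (excluded) → not eligible.
RSU Program — status seasonal ✓ (not excluded); service 394 days ≥ 120 days ✓; site Albany ✗ (not Cork) → not eligible.
Health Insurance — status seasonal ✗ (requires part-time) → not eligible.
401(k) Company Match — status seasonal ✓ (not excluded); no waiver, service 394 days < 18 months (≈540 days) ✗ → not eligible.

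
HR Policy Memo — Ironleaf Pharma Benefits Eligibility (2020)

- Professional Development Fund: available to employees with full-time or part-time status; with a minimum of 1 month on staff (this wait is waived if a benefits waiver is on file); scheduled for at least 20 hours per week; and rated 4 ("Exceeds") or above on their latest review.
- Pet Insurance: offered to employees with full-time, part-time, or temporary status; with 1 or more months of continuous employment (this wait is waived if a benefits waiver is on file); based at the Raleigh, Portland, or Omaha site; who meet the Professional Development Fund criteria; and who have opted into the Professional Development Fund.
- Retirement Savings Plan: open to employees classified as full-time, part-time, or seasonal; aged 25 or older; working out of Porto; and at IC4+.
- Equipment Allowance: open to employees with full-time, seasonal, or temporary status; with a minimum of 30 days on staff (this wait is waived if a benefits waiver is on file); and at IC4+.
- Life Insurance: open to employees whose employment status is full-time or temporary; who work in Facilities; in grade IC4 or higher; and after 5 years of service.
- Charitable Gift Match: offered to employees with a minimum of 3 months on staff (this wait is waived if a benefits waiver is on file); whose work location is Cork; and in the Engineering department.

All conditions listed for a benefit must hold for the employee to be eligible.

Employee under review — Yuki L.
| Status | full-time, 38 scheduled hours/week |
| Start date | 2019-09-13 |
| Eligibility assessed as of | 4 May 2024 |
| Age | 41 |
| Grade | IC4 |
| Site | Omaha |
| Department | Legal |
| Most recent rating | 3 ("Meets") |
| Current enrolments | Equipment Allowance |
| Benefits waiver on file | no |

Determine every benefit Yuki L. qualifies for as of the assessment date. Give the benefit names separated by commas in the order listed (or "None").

Equipment Allowance

Service from 2019-09-13 to 4 May 2024: 1695 days.
Professional Development Fund — status full-time ✓; no waiver, service 1695 days ≥ 1 month (≈30 days) ✓; 38 hrs/wk ≥ 20 ✓; rating 3 < 4 ✗ → not eligible.
Pet Insurance — status full-time ✓; no waiver, service 1695 days ≥ 1 month (≈30 days) ✓; site Omaha ✓; not eligible for Professional Development Fund ✗ → not eligible.
Retirement Savings Plan — status full-time ✓; age 41 ≥ 25 ✓; site Omaha ✗ (not Porto) → not eligible.
Equipment Allowance — status full-time ✓; no waiver, service 1695 days ≥ 30 days ✓; grade IC4 ≥ IC4 ✓ → eligible.
Life Insurance — status full-time ✓; dept Legal ✗ → not eligible.
Charitable Gift Match — no waiver, service 1695 days ≥ 3 months (≈90 days) ✓; site Omaha ✗ (not Cork) → not eligible.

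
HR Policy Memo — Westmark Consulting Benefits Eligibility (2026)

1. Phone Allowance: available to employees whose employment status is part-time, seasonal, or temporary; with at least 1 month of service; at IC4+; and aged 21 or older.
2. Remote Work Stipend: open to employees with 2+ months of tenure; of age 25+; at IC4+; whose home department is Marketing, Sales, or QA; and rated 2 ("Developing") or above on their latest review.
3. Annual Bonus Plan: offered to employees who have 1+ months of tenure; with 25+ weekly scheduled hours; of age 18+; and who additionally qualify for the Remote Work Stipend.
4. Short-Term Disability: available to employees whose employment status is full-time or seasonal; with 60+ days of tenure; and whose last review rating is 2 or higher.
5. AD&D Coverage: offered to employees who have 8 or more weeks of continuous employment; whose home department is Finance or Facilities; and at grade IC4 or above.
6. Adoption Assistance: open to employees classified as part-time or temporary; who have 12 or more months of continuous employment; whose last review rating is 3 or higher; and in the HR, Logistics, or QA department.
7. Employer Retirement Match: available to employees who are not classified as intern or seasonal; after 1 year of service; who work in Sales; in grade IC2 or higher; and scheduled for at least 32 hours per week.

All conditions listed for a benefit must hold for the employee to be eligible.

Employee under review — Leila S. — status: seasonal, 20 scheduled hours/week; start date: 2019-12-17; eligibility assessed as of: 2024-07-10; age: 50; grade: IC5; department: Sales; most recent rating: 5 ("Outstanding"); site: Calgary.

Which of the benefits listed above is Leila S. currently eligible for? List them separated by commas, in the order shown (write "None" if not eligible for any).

Service from 2019-12-17 to 2024-07-10: 1667 days.
Phone Allowance — status seasonal ✓; service 1667 days ≥ 1 month (≈30 days) ✓; grade IC5 ≥ IC4 ✓; age 50 ≥ 21 ✓ → eligible.
Remote Work Stipend — service 1667 days ≥ 2 months (≈60 days) ✓; age 50 ≥ 25 ✓; grade IC5 ≥ IC4 ✓; dept Sales ✓; rating 5 ≥ 2 ✓ → eligible.
Annual Bonus Plan — service 1667 days ≥ 1 month (≈30 days) ✓; 20 hrs/wk < 25 ✗ → not eligible.
Short-Term Disability — status seasonal ✓; service 1667 days ≥ 60 days ✓; rating 5 ≥ 2 ✓ → eligible.
AD&D Coverage — service 1667 days ≥ 8 weeks (≈56 days) ✓; dept Sales ✗ → not eligible.
Adoption Assistance — status seasonal ✗ (requires part-time or temporary) → not eligible.
Employer Retirement Match — status seasonal ✗ (excluded) → not eligible.

Phone Allowance, Remote Work Stipend, Short-Term Disability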